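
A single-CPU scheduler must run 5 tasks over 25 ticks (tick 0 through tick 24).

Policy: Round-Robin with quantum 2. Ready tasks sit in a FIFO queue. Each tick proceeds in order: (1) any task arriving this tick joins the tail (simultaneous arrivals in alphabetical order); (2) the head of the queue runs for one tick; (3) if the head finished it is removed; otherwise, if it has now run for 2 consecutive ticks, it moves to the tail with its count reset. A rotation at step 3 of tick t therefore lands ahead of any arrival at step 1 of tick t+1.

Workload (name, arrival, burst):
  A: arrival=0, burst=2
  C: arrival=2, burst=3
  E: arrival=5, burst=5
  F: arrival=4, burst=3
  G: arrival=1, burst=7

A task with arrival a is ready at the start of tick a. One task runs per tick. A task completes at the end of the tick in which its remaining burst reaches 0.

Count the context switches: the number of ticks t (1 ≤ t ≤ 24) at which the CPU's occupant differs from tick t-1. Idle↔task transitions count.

context switches = 12

t=0: queue=[A] q_used=0 → run A
t=1: queue=[A,G] q_used=1 → run A
t=2: queue=[G,C] q_used=0 → run G
t=3: queue=[G,C] q_used=1 → run G
t=4: queue=[C,G,F] q_used=0 → run C
t=5: queue=[C,G,F,E] q_used=1 → run C
t=6: queue=[G,F,E,C] q_used=0 → run G
t=7: queue=[G,F,E,C] q_used=1 → run G
t=8: queue=[F,E,C,G] q_used=0 → run F
t=9: queue=[F,E,C,G] q_used=1 → run F
t=10: queue=[E,C,G,F] q_used=0 → run E
t=11: queue=[E,C,G,F] q_used=1 → run E
t=12: queue=[C,G,F,E] q_used=0 → run C
t=13: queue=[G,F,E] q_used=0 → run G
t=14: queue=[G,F,E] q_used=1 → run G
t=15: queue=[F,E,G] q_used=0 → run F
t=16: queue=[E,G] q_used=0 → run E
t=17: queue=[E,G] q_used=1 → run E
t=18: queue=[G,E] q_used=0 → run G
t=19: queue=[E] q_used=0 → run E
t=20: (idle)
t=21: (idle)
t=22: (idle)
t=23: (idle)
t=24: (idle)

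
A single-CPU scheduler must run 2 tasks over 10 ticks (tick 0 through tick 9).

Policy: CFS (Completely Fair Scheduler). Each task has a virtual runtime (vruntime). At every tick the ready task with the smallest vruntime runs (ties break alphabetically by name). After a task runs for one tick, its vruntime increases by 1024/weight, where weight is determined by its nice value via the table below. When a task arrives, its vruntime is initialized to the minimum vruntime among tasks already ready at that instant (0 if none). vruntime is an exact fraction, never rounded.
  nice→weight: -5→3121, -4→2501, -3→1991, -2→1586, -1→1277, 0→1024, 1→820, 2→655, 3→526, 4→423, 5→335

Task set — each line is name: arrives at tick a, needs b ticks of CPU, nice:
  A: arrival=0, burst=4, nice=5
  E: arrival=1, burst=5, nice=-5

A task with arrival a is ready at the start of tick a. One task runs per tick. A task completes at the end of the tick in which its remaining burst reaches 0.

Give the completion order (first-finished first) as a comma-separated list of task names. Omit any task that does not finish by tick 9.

completion order = E, A

t=0: vr[A=0] → run A
t=1: vr[A=1024/335 E=1024/335] → run A
t=2: vr[A=2048/335 E=1024/335] → run E
t=3: vr[A=2048/335 E=3538944/1045535] → run E
t=4: vr[A=2048/335 E=3881984/1045535] → run E
t=5: vr[A=2048/335 E=4225024/1045535] → run E
t=6: vr[A=2048/335 E=4568064/1045535] → run E
t=7: vr[A=2048/335] → run A
t=8: vr[A=3072/335] → run A
t=9: (idle)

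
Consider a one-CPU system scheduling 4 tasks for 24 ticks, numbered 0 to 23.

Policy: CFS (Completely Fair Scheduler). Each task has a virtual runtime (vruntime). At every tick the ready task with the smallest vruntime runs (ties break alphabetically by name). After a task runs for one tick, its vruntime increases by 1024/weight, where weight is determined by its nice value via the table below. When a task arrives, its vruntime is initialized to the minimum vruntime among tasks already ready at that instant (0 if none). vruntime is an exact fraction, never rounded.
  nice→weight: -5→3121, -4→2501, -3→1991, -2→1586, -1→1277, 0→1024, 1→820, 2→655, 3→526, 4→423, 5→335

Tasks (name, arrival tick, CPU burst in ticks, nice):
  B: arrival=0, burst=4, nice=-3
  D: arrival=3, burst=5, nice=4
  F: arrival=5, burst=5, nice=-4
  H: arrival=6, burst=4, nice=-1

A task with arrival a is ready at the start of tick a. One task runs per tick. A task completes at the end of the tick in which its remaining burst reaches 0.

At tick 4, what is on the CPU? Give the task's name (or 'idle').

t=0: vr[B=0] → run B
t=1: vr[B=1024/1991] → run B
t=2: vr[B=2048/1991] → run B
t=3: vr[B=3072/1991 D=3072/1991] → run B
t=4: vr[D=3072/1991] → run D
t=5: vr[D=3338240/842193 F=3338240/842193] → run D
t=6: vr[D=5377024/842193 F=3338240/842193 H=3338240/842193] → run F
t=7: vr[D=5377024/842193 F=9211343872/2106324693 H=3338240/842193] → run H
t=8: vr[D=5377024/842193 F=9211343872/2106324693 H=5125338112/1075480461] → run F
t=9: vr[D=5377024/842193 F=10073749504/2106324693 H=5125338112/1075480461] → run H
t=10: vr[D=5377024/842193 F=10073749504/2106324693 H=5987743744/1075480461] → run F
t=11: vr[D=5377024/842193 F=10936155136/2106324693 H=5987743744/1075480461] → run F
t=12: vr[D=5377024/842193 F=11798560768/2106324693 H=5987743744/1075480461] → run H
t=13: vr[D=5377024/842193 F=11798560768/2106324693 H=6850149376/1075480461] → run F
t=14: vr[D=5377024/842193 H=6850149376/1075480461] → run H
t=15: vr[D=5377024/842193] → run D
t=16: vr[D=2471936/280731] → run D
t=17: vr[D=9454592/842193] → run D
t=18: (idle)
t=19: (idle)
t=20: (idle)
t=21: (idle)
t=22: (idle)
t=23: (idle)

running at tick 4 = D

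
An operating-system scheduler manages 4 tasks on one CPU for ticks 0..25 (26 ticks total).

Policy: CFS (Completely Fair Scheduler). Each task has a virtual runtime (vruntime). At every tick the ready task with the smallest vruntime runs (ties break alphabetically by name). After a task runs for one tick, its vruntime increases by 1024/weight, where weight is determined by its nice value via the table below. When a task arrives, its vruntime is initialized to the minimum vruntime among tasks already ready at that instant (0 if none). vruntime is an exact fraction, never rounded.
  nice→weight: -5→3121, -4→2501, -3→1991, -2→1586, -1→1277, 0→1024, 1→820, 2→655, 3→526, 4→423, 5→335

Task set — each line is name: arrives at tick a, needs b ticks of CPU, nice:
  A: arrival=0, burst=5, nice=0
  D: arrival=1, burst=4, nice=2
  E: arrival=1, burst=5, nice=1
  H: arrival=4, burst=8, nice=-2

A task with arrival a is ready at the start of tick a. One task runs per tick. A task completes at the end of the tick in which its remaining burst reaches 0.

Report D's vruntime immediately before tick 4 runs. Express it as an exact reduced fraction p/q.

t=0: vr[A=0] → run A
t=1: vr[A=1 D=1 E=1] → run A
t=2: vr[A=2 D=1 E=1] → run D
t=3: vr[A=2 D=1679/655 E=1] → run E
t=4: vr[A=2 D=1679/655 E=461/205 H=2] → run A
t=5: vr[A=3 D=1679/655 E=461/205 H=2] → run H
t=6: vr[A=3 D=1679/655 E=461/205 H=2098/793] → run E
t=7: vr[A=3 D=1679/655 E=717/205 H=2098/793] → run D
t=8: vr[A=3 D=2703/655 E=717/205 H=2098/793] → run H
t=9: vr[A=3 D=2703/655 E=717/205 H=2610/793] → run A
t=10: vr[A=4 D=2703/655 E=717/205 H=2610/793] → run H
t=11: vr[A=4 D=2703/655 E=717/205 H=3122/793] → run E
t=12: vr[A=4 D=2703/655 E=973/205 H=3122/793] → run H
t=13: vr[A=4 D=2703/655 E=973/205 H=3634/793] → run A
t=14: vr[D=2703/655 E=973/205 H=3634/793] → run D
t=15: vr[D=3727/655 E=973/205 H=3634/793] → run H
t=16: vr[D=3727/655 E=973/205 H=4146/793] → run E
t=17: vr[D=3727/655 E=1229/205 H=4146/793] → run H
t=18: vr[D=3727/655 E=1229/205 H=4658/793] → run D
t=19: vr[E=1229/205 H=4658/793] → run H
t=20: vr[E=1229/205 H=5170/793] → run E
t=21: vr[H=5170/793] → run H
t=22: (idle)
t=23: (idle)
t=24: (idle)
t=25: (idle)

vruntime(D, start of tick 4) = 1679/655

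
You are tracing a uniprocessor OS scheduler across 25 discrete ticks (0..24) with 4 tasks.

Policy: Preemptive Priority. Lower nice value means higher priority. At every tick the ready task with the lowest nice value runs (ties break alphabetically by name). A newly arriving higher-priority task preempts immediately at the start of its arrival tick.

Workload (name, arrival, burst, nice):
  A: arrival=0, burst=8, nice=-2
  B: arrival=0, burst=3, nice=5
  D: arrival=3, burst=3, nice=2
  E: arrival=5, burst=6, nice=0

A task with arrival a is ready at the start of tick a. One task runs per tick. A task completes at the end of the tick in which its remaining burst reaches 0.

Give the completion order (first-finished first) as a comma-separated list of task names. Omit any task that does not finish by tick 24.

t=0: ready={A,B} → run A
t=1: ready={A,B} → run A
t=2: ready={A,B} → run A
t=3: ready={A,B,D} → run A
t=4: ready={A,B,D} → run A
t=5: ready={A,B,D,E} → run A
t=6: ready={A,B,D,E} → run A
t=7: ready={A,B,D,E} → run A
t=8: ready={B,D,E} → run E
t=9: ready={B,D,E} → run E
t=10: ready={B,D,E} → run E
t=11: ready={B,D,E} → run E
t=12: ready={B,D,E} → run E
t=13: ready={B,D,E} → run E
t=14: ready={B,D} → run D
t=15: ready={B,D} → run D
t=16: ready={B,D} → run D
t=17: ready={B} → run B
t=18: ready={B} → run B
t=19: ready={B} → run B
t=20: (idle)
t=21: (idle)
t=22: (idle)
t=23: (idle)
t=24: (idle)

completion order = A, E, D, B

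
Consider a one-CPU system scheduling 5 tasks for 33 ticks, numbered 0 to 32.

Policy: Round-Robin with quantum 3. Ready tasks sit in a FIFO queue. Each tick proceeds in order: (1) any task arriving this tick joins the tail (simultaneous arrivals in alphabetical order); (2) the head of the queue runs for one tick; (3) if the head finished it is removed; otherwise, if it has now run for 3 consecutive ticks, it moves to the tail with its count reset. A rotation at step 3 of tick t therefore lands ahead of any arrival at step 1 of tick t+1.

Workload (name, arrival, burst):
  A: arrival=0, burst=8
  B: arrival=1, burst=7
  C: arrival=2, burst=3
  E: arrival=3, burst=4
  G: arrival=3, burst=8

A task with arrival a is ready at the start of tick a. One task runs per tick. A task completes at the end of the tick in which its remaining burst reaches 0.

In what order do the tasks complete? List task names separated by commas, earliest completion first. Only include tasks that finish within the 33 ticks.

t=0: queue=[A] q_used=0 → run A
t=1: queue=[A,B] q_used=1 → run A
t=2: queue=[A,B,C] q_used=2 → run A
t=3: queue=[B,C,A,E,G] q_used=0 → run B
t=4: queue=[B,C,A,E,G] q_used=1 → run B
t=5: queue=[B,C,A,E,G] q_used=2 → run B
t=6: queue=[C,A,E,G,B] q_used=0 → run C
t=7: queue=[C,A,E,G,B] q_used=1 → run C
t=8: queue=[C,A,E,G,B] q_used=2 → run C
t=9: queue=[A,E,G,B] q_used=0 → run A
t=10: queue=[A,E,G,B] q_used=1 → run A
t=11: queue=[A,E,G,B] q_used=2 → run A
t=12: queue=[E,G,B,A] q_used=0 → run E
t=13: queue=[E,G,B,A] q_used=1 → run E
t=14: queue=[E,G,B,A] q_used=2 → run E
t=15: queue=[G,B,A,E] q_used=0 → run G
t=16: queue=[G,B,A,E] q_used=1 → run G
t=17: queue=[G,B,A,E] q_used=2 → run G
t=18: queue=[B,A,E,G] q_used=0 → run B
t=19: queue=[B,A,E,G] q_used=1 → run B
t=20: queue=[B,A,E,G] q_used=2 → run B
t=21: queue=[A,E,G,B] q_used=0 → run A
t=22: queue=[A,E,G,B] q_used=1 → run A
t=23: queue=[E,G,B] q_used=0 → run E
t=24: queue=[G,B] q_used=0 → run G
t=25: queue=[G,B] q_used=1 → run G
t=26: queue=[G,B] q_used=2 → run G
t=27: queue=[B,G] q_used=0 → run B
t=28: queue=[G] q_used=0 → run G
t=29: queue=[G] q_used=1 → run G
t=30: (idle)
t=31: (idle)
t=32: (idle)

completion order = C, A, E, B, G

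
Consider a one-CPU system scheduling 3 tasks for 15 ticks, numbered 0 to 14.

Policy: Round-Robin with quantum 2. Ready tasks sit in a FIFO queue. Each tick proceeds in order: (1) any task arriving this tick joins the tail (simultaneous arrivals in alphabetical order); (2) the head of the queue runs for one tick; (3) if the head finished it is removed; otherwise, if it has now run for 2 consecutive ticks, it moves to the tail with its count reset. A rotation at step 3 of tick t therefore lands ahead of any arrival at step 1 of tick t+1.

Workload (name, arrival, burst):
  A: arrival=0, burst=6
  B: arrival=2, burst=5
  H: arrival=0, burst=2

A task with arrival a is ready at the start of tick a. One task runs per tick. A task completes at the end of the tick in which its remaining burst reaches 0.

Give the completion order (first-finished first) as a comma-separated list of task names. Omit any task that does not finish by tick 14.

t=0: queue=[A,H] q_used=0 → run A
t=1: queue=[A,H] q_used=1 → run A
t=2: queue=[H,A,B] q_used=0 → run H
t=3: queue=[H,A,B] q_used=1 → run H
t=4: queue=[A,B] q_used=0 → run A
t=5: queue=[A,B] q_used=1 → run A
t=6: queue=[B,A] q_used=0 → run B
t=7: queue=[B,A] q_used=1 → run B
t=8: queue=[A,B] q_used=0 → run A
t=9: queue=[A,B] q_used=1 → run A
t=10: queue=[B] q_used=0 → run B
t=11: queue=[B] q_used=1 → run B
t=12: queue=[B] q_used=0 → run B
t=13: (idle)
t=14: (idle)

completion order = H, A, B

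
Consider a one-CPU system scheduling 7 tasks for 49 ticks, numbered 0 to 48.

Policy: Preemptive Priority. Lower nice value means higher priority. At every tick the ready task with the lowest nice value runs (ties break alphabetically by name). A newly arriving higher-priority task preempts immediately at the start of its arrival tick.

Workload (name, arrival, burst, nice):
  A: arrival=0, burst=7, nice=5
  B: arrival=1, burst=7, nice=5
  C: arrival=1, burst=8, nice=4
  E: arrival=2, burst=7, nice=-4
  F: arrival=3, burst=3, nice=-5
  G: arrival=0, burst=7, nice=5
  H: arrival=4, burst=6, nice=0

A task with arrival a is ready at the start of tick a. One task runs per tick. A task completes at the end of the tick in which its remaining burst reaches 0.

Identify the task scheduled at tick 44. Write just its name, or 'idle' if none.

t=0: ready={A,G} → run A
t=1: ready={A,B,C,G} → run C
t=2: ready={A,B,C,E,G} → run E
t=3: ready={A,B,C,E,F,G} → run F
t=4: ready={A,B,C,E,F,G,H} → run F
t=5: ready={A,B,C,E,F,G,H} → run F
t=6: ready={A,B,C,E,G,H} → run E
t=7: ready={A,B,C,E,G,H} → run E
t=8: ready={A,B,C,E,G,H} → run E
t=9: ready={A,B,C,E,G,H} → run E
t=10: ready={A,B,C,E,G,H} → run E
t=11: ready={A,B,C,E,G,H} → run E
t=12: ready={A,B,C,G,H} → run H
t=13: ready={A,B,C,G,H} → run H
t=14: ready={A,B,C,G,H} → run H
t=15: ready={A,B,C,G,H} → run H
t=16: ready={A,B,C,G,H} → run H
t=17: ready={A,B,C,G,H} → run H
t=18: ready={A,B,C,G} → run C
t=19: ready={A,B,C,G} → run C
t=20: ready={A,B,C,G} → run C
t=21: ready={A,B,C,G} → run C
t=22: ready={A,B,C,G} → run C
t=23: ready={A,B,C,G} → run C
t=24: ready={A,B,C,G} → run C
t=25: ready={A,B,G} → run A
t=26: ready={A,B,G} → run A
t=27: ready={A,B,G} → run A
t=28: ready={A,B,G} → run A
t=29: ready={A,B,G} → run A
t=30: ready={A,B,G} → run A
t=31: ready={B,G} → run B
t=32: ready={B,G} → run B
t=33: ready={B,G} → run B
t=34: ready={B,G} → run B
t=35: ready={B,G} → run B
t=36: ready={B,G} → run B
t=37: ready={B,G} → run B
t=38: ready={G} → run G
t=39: ready={G} → run G
t=40: ready={G} → run G
t=41: ready={G} → run G
t=42: ready={G} → run G
t=43: ready={G} → run G
t=44: ready={G} → run G
t=45: (idle)
t=46: (idle)
t=47: (idle)
t=48: (idle)

running at tick 44 = G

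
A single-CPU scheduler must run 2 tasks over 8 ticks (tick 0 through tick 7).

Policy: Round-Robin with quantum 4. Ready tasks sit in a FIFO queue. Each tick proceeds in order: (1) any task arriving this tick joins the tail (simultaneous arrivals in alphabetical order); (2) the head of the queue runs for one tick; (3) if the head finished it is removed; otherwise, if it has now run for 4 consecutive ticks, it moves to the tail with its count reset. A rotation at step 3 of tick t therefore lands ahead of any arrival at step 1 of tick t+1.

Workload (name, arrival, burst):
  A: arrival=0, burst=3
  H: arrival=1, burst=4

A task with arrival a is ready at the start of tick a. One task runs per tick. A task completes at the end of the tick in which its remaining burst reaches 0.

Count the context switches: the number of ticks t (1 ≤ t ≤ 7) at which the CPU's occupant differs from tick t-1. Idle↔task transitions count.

context switches = 2

t=0: queue=[A] q_used=0 → run A
t=1: queue=[A,H] q_used=1 → run A
t=2: queue=[A,H] q_used=2 → run A
t=3: queue=[H] q_used=0 → run H
t=4: queue=[H] q_used=1 → run H
t=5: queue=[H] q_used=2 → run H
t=6: queue=[H] q_used=3 → run H
t=7: (idle)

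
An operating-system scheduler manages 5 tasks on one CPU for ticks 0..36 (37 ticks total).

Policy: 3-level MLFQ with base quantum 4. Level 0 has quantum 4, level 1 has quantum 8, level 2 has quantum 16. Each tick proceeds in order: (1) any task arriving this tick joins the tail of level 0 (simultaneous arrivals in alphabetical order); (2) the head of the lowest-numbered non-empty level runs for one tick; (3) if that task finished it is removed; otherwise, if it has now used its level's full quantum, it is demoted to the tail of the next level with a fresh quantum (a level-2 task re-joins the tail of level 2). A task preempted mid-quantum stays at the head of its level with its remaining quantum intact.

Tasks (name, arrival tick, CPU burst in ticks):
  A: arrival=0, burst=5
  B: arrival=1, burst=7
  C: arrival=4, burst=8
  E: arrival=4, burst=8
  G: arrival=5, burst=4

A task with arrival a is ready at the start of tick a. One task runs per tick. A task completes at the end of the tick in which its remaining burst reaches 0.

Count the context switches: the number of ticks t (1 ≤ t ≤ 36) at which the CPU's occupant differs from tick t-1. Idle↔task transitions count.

t=0: L0/L1/L2 = A/-/- → run A
t=1: L0/L1/L2 = AB/-/- → run A
t=2: L0/L1/L2 = AB/-/- → run A
t=3: L0/L1/L2 = AB/-/- → run A
t=4: L0/L1/L2 = BCE/A/- → run B
t=5: L0/L1/L2 = BCEG/A/- → run B
t=6: L0/L1/L2 = BCEG/A/- → run B
t=7: L0/L1/L2 = BCEG/A/- → run B
t=8: L0/L1/L2 = CEG/AB/- → run C
t=9: L0/L1/L2 = CEG/AB/- → run C
t=10: L0/L1/L2 = CEG/AB/- → run C
t=11: L0/L1/L2 = CEG/AB/- → run C
t=12: L0/L1/L2 = EG/ABC/- → run E
t=13: L0/L1/L2 = EG/ABC/- → run E
t=14: L0/L1/L2 = EG/ABC/- → run E
t=15: L0/L1/L2 = EG/ABC/- → run E
t=16: L0/L1/L2 = G/ABCE/- → run G
t=17: L0/L1/L2 = G/ABCE/- → run G
t=18: L0/L1/L2 = G/ABCE/- → run G
t=19: L0/L1/L2 = G/ABCE/- → run G
t=20: L0/L1/L2 = -/ABCE/- → run A
t=21: L0/L1/L2 = -/BCE/- → run B
t=22: L0/L1/L2 = -/BCE/- → run B
t=23: L0/L1/L2 = -/BCE/- → run B
t=24: L0/L1/L2 = -/CE/- → run C
t=25: L0/L1/L2 = -/CE/- → run C
t=26: L0/L1/L2 = -/CE/- → run C
t=27: L0/L1/L2 = -/CE/- → run C
t=28: L0/L1/L2 = -/E/- → run E
t=29: L0/L1/L2 = -/E/- → run E
t=30: L0/L1/L2 = -/E/- → run E
t=31: L0/L1/L2 = -/E/- → run E
t=32: (idle)
t=33: (idle)
t=34: (idle)
t=35: (idle)
t=36: (idle)

context switches = 9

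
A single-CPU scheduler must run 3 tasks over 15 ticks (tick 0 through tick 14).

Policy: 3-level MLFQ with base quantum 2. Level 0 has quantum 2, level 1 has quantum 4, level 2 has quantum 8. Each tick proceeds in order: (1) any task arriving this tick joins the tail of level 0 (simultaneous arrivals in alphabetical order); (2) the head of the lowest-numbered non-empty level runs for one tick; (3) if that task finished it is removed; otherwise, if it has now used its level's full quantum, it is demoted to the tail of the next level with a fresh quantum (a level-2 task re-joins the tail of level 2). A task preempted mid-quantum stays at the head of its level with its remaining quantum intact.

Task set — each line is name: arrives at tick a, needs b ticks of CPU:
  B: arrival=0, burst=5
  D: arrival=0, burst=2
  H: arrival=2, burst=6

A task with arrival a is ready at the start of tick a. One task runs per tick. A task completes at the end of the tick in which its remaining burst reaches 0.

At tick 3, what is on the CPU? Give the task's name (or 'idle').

running at tick 3 = D

t=0: L0/L1/L2 = BD/-/- → run B
t=1: L0/L1/L2 = BD/-/- → run B
t=2: L0/L1/L2 = DH/B/- → run D
t=3: L0/L1/L2 = DH/B/- → run D
t=4: L0/L1/L2 = H/B/- → run H
t=5: L0/L1/L2 = H/B/- → run H
t=6: L0/L1/L2 = -/BH/- → run B
t=7: L0/L1/L2 = -/BH/- → run B
t=8: L0/L1/L2 = -/BH/- → run B
t=9: L0/L1/L2 = -/H/- → run H
t=10: L0/L1/L2 = -/H/- → run H
t=11: L0/L1/L2 = -/H/- → run H
t=12: L0/L1/L2 = -/H/- → run H
t=13: (idle)
t=14: (idle)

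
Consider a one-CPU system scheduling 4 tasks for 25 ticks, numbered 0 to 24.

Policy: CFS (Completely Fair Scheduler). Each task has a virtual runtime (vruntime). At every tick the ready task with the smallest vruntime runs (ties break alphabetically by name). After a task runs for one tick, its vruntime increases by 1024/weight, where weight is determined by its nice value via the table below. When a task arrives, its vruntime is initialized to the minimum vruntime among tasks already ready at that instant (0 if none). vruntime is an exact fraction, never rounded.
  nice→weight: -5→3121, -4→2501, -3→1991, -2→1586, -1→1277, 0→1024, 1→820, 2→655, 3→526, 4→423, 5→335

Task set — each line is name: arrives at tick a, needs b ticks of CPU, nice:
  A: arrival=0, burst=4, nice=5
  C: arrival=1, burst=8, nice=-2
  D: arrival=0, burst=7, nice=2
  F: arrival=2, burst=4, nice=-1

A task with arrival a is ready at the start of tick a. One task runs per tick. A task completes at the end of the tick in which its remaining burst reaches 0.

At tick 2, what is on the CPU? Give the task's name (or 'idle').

t=0: vr[A=0 D=0] → run A
t=1: vr[A=1024/335 C=0 D=0] → run C
t=2: vr[A=1024/335 C=512/793 D=0 F=0] → run D
t=3: vr[A=1024/335 C=512/793 D=1024/655 F=0] → run F
t=4: vr[A=1024/335 C=512/793 D=1024/655 F=1024/1277] → run C
t=5: vr[A=1024/335 C=1024/793 D=1024/655 F=1024/1277] → run F
t=6: vr[A=1024/335 C=1024/793 D=1024/655 F=2048/1277] → run C
t=7: vr[A=1024/335 C=1536/793 D=1024/655 F=2048/1277] → run D
t=8: vr[A=1024/335 C=1536/793 D=2048/655 F=2048/1277] → run F
t=9: vr[A=1024/335 C=1536/793 D=2048/655 F=3072/1277] → run C
t=10: vr[A=1024/335 C=2048/793 D=2048/655 F=3072/1277] → run F
t=11: vr[A=1024/335 C=2048/793 D=2048/655] → run C
t=12: vr[A=1024/335 C=2560/793 D=2048/655] → run A
t=13: vr[A=2048/335 C=2560/793 D=2048/655] → run D
t=14: vr[A=2048/335 C=2560/793 D=3072/655] → run C
t=15: vr[A=2048/335 C=3072/793 D=3072/655] → run C
t=16: vr[A=2048/335 C=3584/793 D=3072/655] → run C
t=17: vr[A=2048/335 D=3072/655] → run D
t=18: vr[A=2048/335 D=4096/655] → run A
t=19: vr[A=3072/335 D=4096/655] → run D
t=20: vr[A=3072/335 D=1024/131] → run D
t=21: vr[A=3072/335 D=6144/655] → run A
t=22: vr[D=6144/655] → run D
t=23: (idle)
t=24: (idle)

running at tick 2 = D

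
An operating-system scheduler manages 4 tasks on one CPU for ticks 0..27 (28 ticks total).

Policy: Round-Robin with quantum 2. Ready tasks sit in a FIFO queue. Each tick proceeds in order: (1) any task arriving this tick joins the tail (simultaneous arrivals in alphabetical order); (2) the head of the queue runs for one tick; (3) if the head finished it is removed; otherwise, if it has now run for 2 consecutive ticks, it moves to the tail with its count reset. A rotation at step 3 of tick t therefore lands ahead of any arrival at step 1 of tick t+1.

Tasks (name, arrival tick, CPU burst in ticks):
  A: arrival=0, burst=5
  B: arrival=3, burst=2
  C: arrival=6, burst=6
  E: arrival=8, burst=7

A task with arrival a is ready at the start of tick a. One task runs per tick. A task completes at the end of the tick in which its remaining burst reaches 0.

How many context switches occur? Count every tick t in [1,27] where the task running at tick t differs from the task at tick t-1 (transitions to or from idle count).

t=0: queue=[A] q_used=0 → run A
t=1: queue=[A] q_used=1 → run A
t=2: queue=[A] q_used=0 → run A
t=3: queue=[A,B] q_used=1 → run A
t=4: queue=[B,A] q_used=0 → run B
t=5: queue=[B,A] q_used=1 → run B
t=6: queue=[A,C] q_used=0 → run A
t=7: queue=[C] q_used=0 → run C
t=8: queue=[C,E] q_used=1 → run C
t=9: queue=[E,C] q_used=0 → run E
t=10: queue=[E,C] q_used=1 → run E
t=11: queue=[C,E] q_used=0 → run C
t=12: queue=[C,E] q_used=1 → run C
t=13: queue=[E,C] q_used=0 → run E
t=14: queue=[E,C] q_used=1 → run E
t=15: queue=[C,E] q_used=0 → run C
t=16: queue=[C,E] q_used=1 → run C
t=17: queue=[E] q_used=0 → run E
t=18: queue=[E] q_used=1 → run E
t=19: queue=[E] q_used=0 → run E
t=20: (idle)
t=21: (idle)
t=22: (idle)
t=23: (idle)
t=24: (idle)
t=25: (idle)
t=26: (idle)
t=27: (idle)

context switches = 9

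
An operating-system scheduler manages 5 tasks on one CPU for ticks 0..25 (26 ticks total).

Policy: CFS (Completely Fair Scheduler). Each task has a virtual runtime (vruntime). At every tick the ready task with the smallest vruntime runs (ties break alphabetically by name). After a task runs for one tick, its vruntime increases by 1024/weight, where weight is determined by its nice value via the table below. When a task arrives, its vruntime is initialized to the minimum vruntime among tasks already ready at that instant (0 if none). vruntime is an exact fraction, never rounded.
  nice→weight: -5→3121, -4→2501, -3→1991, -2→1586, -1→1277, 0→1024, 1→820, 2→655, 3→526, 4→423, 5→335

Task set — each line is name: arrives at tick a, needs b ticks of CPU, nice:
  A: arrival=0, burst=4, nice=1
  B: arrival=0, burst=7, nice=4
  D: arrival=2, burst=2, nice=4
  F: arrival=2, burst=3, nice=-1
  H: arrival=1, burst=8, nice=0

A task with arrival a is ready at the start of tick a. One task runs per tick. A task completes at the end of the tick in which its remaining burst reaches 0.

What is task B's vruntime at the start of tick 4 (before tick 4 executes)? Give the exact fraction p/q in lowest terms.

t=0: vr[A=0 B=0] → run A
t=1: vr[A=256/205 B=0 H=0] → run B
t=2: vr[A=256/205 B=1024/423 D=0 F=0 H=0] → run D
t=3: vr[A=256/205 B=1024/423 D=1024/423 F=0 H=0] → run F
t=4: vr[A=256/205 B=1024/423 D=1024/423 F=1024/1277 H=0] → run H
t=5: vr[A=256/205 B=1024/423 D=1024/423 F=1024/1277 H=1] → run F
t=6: vr[A=256/205 B=1024/423 D=1024/423 F=2048/1277 H=1] → run H
t=7: vr[A=256/205 B=1024/423 D=1024/423 F=2048/1277 H=2] → run A
t=8: vr[A=512/205 B=1024/423 D=1024/423 F=2048/1277 H=2] → run F
t=9: vr[A=512/205 B=1024/423 D=1024/423 H=2] → run H
t=10: vr[A=512/205 B=1024/423 D=1024/423 H=3] → run B
t=11: vr[A=512/205 B=2048/423 D=1024/423 H=3] → run D
t=12: vr[A=512/205 B=2048/423 H=3] → run A
t=13: vr[A=768/205 B=2048/423 H=3] → run H
t=14: vr[A=768/205 B=2048/423 H=4] → run A
t=15: vr[B=2048/423 H=4] → run H
t=16: vr[B=2048/423 H=5] → run B
t=17: vr[B=1024/141 H=5] → run H
t=18: vr[B=1024/141 H=6] → run H
t=19: vr[B=1024/141 H=7] → run H
t=20: vr[B=1024/141] → run B
t=21: vr[B=4096/423] → run B
t=22: vr[B=5120/423] → run B
t=23: vr[B=2048/141] → run B
t=24: (idle)
t=25: (idle)

vruntime(B, start of tick 4) = 1024/423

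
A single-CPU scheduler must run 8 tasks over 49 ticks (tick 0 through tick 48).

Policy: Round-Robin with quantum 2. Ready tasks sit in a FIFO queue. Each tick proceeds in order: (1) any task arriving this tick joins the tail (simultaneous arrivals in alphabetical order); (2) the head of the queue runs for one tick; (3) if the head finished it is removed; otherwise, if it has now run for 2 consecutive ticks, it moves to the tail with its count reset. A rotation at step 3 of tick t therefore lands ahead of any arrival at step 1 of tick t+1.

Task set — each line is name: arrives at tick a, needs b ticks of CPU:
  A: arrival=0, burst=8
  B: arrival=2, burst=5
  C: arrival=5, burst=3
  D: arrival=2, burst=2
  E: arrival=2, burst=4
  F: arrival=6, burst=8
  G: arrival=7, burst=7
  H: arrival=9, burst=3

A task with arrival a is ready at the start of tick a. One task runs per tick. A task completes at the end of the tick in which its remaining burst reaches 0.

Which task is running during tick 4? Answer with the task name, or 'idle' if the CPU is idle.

running at tick 4 = B

t=0: queue=[A] q_used=0 → run A
t=1: queue=[A] q_used=1 → run A
t=2: queue=[A,B,D,E] q_used=0 → run A
t=3: queue=[A,B,D,E] q_used=1 → run A
t=4: queue=[B,D,E,A] q_used=0 → run B
t=5: queue=[B,D,E,A,C] q_used=1 → run B
t=6: queue=[D,E,A,C,B,F] q_used=0 → run D
t=7: queue=[D,E,A,C,B,F,G] q_used=1 → run D
t=8: queue=[E,A,C,B,F,G] q_used=0 → run E
t=9: queue=[E,A,C,B,F,G,H] q_used=1 → run E
t=10: queue=[A,C,B,F,G,H,E] q_used=0 → run A
t=11: queue=[A,C,B,F,G,H,E] q_used=1 → run A
t=12: queue=[C,B,F,G,H,E,A] q_used=0 → run C
t=13: queue=[C,B,F,G,H,E,A] q_used=1 → run C
t=14: queue=[B,F,G,H,E,A,C] q_used=0 → run B
t=15: queue=[B,F,G,H,E,A,C] q_used=1 → run B
t=16: queue=[F,G,H,E,A,C,B] q_used=0 → run F
t=17: queue=[F,G,H,E,A,C,B] q_used=1 → run F
t=18: queue=[G,H,E,A,C,B,F] q_used=0 → run G
t=19: queue=[G,H,E,A,C,B,F] q_used=1 → run G
t=20: queue=[H,E,A,C,B,F,G] q_used=0 → run H
t=21: queue=[H,E,A,C,B,F,G] q_used=1 → run H
t=22: queue=[E,A,C,B,F,G,H] q_used=0 → run E
t=23: queue=[E,A,C,B,F,G,H] q_used=1 → run E
t=24: queue=[A,C,B,F,G,H] q_used=0 → run A
t=25: queue=[A,C,B,F,G,H] q_used=1 → run A
t=26: queue=[C,B,F,G,H] q_used=0 → run C
t=27: queue=[B,F,G,H] q_used=0 → run B
t=28: queue=[F,G,H] q_used=0 → run F
t=29: queue=[F,G,H] q_used=1 → run F
t=30: queue=[G,H,F] q_used=0 → run G
t=31: queue=[G,H,F] q_used=1 → run G
t=32: queue=[H,F,G] q_used=0 → run H
t=33: queue=[F,G] q_used=0 → run F
t=34: queue=[F,G] q_used=1 → run F
t=35: queue=[G,F] q_used=0 → run G
t=36: queue=[G,F] q_used=1 → run G
t=37: queue=[F,G] q_used=0 → run F
t=38: queue=[F,G] q_used=1 → run F
t=39: queue=[G] q_used=0 → run G
t=40: (idle)
t=41: (idle)
t=42: (idle)
t=43: (idle)
t=44: (idle)
t=45: (idle)
t=46: (idle)
t=47: (idle)
t=48: (idle)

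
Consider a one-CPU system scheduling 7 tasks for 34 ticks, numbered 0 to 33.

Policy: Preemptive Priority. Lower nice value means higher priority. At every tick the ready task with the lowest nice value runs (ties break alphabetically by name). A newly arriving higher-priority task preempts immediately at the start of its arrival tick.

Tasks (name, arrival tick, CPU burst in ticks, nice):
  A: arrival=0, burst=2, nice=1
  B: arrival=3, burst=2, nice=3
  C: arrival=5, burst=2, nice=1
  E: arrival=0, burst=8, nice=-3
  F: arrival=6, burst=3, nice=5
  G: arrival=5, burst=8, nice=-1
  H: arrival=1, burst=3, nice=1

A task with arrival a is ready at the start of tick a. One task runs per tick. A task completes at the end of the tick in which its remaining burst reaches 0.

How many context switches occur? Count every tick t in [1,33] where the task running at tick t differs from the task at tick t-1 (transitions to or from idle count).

t=0: ready={A,E} → run E
t=1: ready={A,E,H} → run E
t=2: ready={A,E,H} → run E
t=3: ready={A,B,E,H} → run E
t=4: ready={A,B,E,H} → run E
t=5: ready={A,B,C,E,G,H} → run E
t=6: ready={A,B,C,E,F,G,H} → run E
t=7: ready={A,B,C,E,F,G,H} → run E
t=8: ready={A,B,C,F,G,H} → run G
t=9: ready={A,B,C,F,G,H} → run G
t=10: ready={A,B,C,F,G,H} → run G
t=11: ready={A,B,C,F,G,H} → run G
t=12: ready={A,B,C,F,G,H} → run G
t=13: ready={A,B,C,F,G,H} → run G
t=14: ready={A,B,C,F,G,H} → run G
t=15: ready={A,B,C,F,G,H} → run G
t=16: ready={A,B,C,F,H} → run A
t=17: ready={A,B,C,F,H} → run A
t=18: ready={B,C,F,H} → run C
t=19: ready={B,C,F,H} → run C
t=20: ready={B,F,H} → run H
t=21: ready={B,F,H} → run H
t=22: ready={B,F,H} → run H
t=23: ready={B,F} → run B
t=24: ready={B,F} → run B
t=25: ready={F} → run F
t=26: ready={F} → run F
t=27: ready={F} → run F
t=28: (idle)
t=29: (idle)
t=30: (idle)
t=31: (idle)
t=32: (idle)
t=33: (idle)

context switches = 7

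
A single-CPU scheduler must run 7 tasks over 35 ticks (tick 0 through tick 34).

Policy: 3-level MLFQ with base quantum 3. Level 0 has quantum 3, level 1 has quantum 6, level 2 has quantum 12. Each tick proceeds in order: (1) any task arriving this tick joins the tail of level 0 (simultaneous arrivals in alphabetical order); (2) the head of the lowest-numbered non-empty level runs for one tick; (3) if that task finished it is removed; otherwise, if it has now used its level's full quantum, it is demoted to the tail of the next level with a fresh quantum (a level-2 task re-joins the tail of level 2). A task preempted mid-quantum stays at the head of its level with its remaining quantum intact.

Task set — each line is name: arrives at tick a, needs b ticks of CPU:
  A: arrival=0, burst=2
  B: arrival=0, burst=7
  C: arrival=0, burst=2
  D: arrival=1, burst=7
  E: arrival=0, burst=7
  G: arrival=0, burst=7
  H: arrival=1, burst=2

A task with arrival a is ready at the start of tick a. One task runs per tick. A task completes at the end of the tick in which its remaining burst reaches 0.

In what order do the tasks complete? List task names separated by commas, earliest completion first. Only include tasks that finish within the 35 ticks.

t=0: L0/L1/L2 = ABCEG/-/- → run A
t=1: L0/L1/L2 = ABCEGDH/-/- → run A
t=2: L0/L1/L2 = BCEGDH/-/- → run B
t=3: L0/L1/L2 = BCEGDH/-/- → run B
t=4: L0/L1/L2 = BCEGDH/-/- → run B
t=5: L0/L1/L2 = CEGDH/B/- → run C
t=6: L0/L1/L2 = CEGDH/B/- → run C
t=7: L0/L1/L2 = EGDH/B/- → run E
t=8: L0/L1/L2 = EGDH/B/- → run E
t=9: L0/L1/L2 = EGDH/B/- → run E
t=10: L0/L1/L2 = GDH/BE/- → run G
t=11: L0/L1/L2 = GDH/BE/- → run G
t=12: L0/L1/L2 = GDH/BE/- → run G
t=13: L0/L1/L2 = DH/BEG/- → run D
t=14: L0/L1/L2 = DH/BEG/- → run D
t=15: L0/L1/L2 = DH/BEG/- → run D
t=16: L0/L1/L2 = H/BEGD/- → run H
t=17: L0/L1/L2 = H/BEGD/- → run H
t=18: L0/L1/L2 = -/BEGD/- → run B
t=19: L0/L1/L2 = -/BEGD/- → run B
t=20: L0/L1/L2 = -/BEGD/- → run B
t=21: L0/L1/L2 = -/BEGD/- → run B
t=22: L0/L1/L2 = -/EGD/- → run E
t=23: L0/L1/L2 = -/EGD/- → run E
t=24: L0/L1/L2 = -/EGD/- → run E
t=25: L0/L1/L2 = -/EGD/- → run E
t=26: L0/L1/L2 = -/GD/- → run G
t=27: L0/L1/L2 = -/GD/- → run G
t=28: L0/L1/L2 = -/GD/- → run G
t=29: L0/L1/L2 = -/GD/- → run G
t=30: L0/L1/L2 = -/D/- → run D
t=31: L0/L1/L2 = -/D/- → run D
t=32: L0/L1/L2 = -/D/- → run D
t=33: L0/L1/L2 = -/D/- → run D
t=34: (idle)

completion order = A, C, H, B, E, G, D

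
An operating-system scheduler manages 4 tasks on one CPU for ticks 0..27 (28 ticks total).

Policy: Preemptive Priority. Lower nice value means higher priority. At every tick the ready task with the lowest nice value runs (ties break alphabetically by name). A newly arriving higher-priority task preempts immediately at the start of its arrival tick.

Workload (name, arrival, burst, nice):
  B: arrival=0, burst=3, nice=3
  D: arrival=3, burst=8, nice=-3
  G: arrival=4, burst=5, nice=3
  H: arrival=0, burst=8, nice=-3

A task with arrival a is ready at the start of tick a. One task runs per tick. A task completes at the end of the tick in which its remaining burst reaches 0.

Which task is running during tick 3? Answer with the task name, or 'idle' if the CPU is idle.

t=0: ready={B,H} → run H
t=1: ready={B,H} → run H
t=2: ready={B,H} → run H
t=3: ready={B,D,H} → run D
t=4: ready={B,D,G,H} → run D
t=5: ready={B,D,G,H} → run D
t=6: ready={B,D,G,H} → run D
t=7: ready={B,D,G,H} → run D
t=8: ready={B,D,G,H} → run D
t=9: ready={B,D,G,H} → run D
t=10: ready={B,D,G,H} → run D
t=11: ready={B,G,H} → run H
t=12: ready={B,G,H} → run H
t=13: ready={B,G,H} → run H
t=14: ready={B,G,H} → run H
t=15: ready={B,G,H} → run H
t=16: ready={B,G} → run B
t=17: ready={B,G} → run B
t=18: ready={B,G} → run B
t=19: ready={G} → run G
t=20: ready={G} → run G
t=21: ready={G} → run G
t=22: ready={G} → run G
t=23: ready={G} → run G
t=24: (idle)
t=25: (idle)
t=26: (idle)
t=27: (idle)

running at tick 3 = D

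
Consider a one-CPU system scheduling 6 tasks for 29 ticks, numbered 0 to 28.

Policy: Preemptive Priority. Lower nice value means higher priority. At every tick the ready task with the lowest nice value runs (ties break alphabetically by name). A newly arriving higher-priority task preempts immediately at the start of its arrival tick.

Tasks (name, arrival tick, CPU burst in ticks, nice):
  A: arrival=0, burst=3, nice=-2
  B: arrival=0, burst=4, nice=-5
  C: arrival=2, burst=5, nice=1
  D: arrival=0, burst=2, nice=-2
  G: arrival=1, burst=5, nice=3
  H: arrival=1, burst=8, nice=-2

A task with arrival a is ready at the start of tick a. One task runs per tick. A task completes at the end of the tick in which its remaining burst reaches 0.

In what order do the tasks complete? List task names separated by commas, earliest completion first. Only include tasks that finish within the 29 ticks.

completion order = B, A, D, H, C, G

t=0: ready={A,B,D} → run B
t=1: ready={A,B,D,G,H} → run B
t=2: ready={A,B,C,D,G,H} → run B
t=3: ready={A,B,C,D,G,H} → run B
t=4: ready={A,C,D,G,H} → run A
t=5: ready={A,C,D,G,H} → run A
t=6: ready={A,C,D,G,H} → run A
t=7: ready={C,D,G,H} → run D
t=8: ready={C,D,G,H} → run D
t=9: ready={C,G,H} → run H
t=10: ready={C,G,H} → run H
t=11: ready={C,G,H} → run H
t=12: ready={C,G,H} → run H
t=13: ready={C,G,H} → run H
t=14: ready={C,G,H} → run H
t=15: ready={C,G,H} → run H
t=16: ready={C,G,H} → run H
t=17: ready={C,G} → run C
t=18: ready={C,G} → run C
t=19: ready={C,G} → run C
t=20: ready={C,G} → run C
t=21: ready={C,G} → run C
t=22: ready={G} → run G
t=23: ready={G} → run G
t=24: ready={G} → run G
t=25: ready={G} → run G
t=26: ready={G} → run G
t=27: (idle)
t=28: (idle)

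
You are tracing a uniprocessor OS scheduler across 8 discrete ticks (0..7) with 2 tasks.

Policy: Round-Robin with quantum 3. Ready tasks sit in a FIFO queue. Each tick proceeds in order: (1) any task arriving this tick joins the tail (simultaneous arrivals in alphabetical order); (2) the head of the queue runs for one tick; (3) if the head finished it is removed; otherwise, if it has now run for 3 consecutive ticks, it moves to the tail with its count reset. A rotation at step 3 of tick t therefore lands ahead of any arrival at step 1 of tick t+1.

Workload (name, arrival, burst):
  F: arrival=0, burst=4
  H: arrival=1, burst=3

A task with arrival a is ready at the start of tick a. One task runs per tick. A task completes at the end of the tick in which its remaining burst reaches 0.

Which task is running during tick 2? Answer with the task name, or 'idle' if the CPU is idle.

t=0: queue=[F] q_used=0 → run F
t=1: queue=[F,H] q_used=1 → run F
t=2: queue=[F,H] q_used=2 → run F
t=3: queue=[H,F] q_used=0 → run H
t=4: queue=[H,F] q_used=1 → run H
t=5: queue=[H,F] q_used=2 → run H
t=6: queue=[F] q_used=0 → run F
t=7: (idle)

running at tick 2 = F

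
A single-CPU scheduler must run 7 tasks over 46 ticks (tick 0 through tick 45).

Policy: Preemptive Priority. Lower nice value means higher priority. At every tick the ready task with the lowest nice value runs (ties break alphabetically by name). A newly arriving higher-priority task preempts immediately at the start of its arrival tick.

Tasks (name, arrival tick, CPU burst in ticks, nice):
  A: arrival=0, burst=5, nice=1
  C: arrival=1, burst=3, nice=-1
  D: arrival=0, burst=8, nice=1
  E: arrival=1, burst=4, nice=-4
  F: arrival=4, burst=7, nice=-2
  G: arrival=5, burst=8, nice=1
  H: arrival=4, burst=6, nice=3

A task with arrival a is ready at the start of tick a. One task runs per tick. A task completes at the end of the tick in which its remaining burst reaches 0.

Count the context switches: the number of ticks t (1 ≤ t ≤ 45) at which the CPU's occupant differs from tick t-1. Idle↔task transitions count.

context switches = 8

t=0: ready={A,D} → run A
t=1: ready={A,C,D,E} → run E
t=2: ready={A,C,D,E} → run E
t=3: ready={A,C,D,E} → run E
t=4: ready={A,C,D,E,F,H} → run E
t=5: ready={A,C,D,F,G,H} → run F
t=6: ready={A,C,D,F,G,H} → run F
t=7: ready={A,C,D,F,G,H} → run F
t=8: ready={A,C,D,F,G,H} → run F
t=9: ready={A,C,D,F,G,H} → run F
t=10: ready={A,C,D,F,G,H} → run F
t=11: ready={A,C,D,F,G,H} → run F
t=12: ready={A,C,D,G,H} → run C
t=13: ready={A,C,D,G,H} → run C
t=14: ready={A,C,D,G,H} → run C
t=15: ready={A,D,G,H} → run A
t=16: ready={A,D,G,H} → run A
t=17: ready={A,D,G,H} → run A
t=18: ready={A,D,G,H} → run A
t=19: ready={D,G,H} → run D
t=20: ready={D,G,H} → run D
t=21: ready={D,G,H} → run D
t=22: ready={D,G,H} → run D
t=23: ready={D,G,H} → run D
t=24: ready={D,G,H} → run D
t=25: ready={D,G,H} → run D
t=26: ready={D,G,H} → run D
t=27: ready={G,H} → run G
t=28: ready={G,H} → run G
t=29: ready={G,H} → run G
t=30: ready={G,H} → run G
t=31: ready={G,H} → run G
t=32: ready={G,H} → run G
t=33: ready={G,H} → run G
t=34: ready={G,H} → run G
t=35: ready={H} → run H
t=36: ready={H} → run H
t=37: ready={H} → run H
t=38: ready={H} → run H
t=39: ready={H} → run H
t=40: ready={H} → run H
t=41: (idle)
t=42: (idle)
t=43: (idle)
t=44: (idle)
t=45: (idle)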